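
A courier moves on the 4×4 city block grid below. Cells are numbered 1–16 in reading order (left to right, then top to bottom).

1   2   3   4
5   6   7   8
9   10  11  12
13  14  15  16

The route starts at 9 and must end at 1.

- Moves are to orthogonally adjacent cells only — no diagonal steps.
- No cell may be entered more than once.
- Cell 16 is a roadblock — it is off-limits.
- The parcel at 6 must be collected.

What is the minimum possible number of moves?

Any route passes through 6 somewhere between 9 and 1. Summing Manhattan distances along the two legs (9 → 6 → 1) gives a lower bound of 2 + 2 = 4 moves.
A route of 4 moves achieves this: 9 → 5 → 6 → 2 → 1.
Since 4 matches the lower bound, it is optimal.

4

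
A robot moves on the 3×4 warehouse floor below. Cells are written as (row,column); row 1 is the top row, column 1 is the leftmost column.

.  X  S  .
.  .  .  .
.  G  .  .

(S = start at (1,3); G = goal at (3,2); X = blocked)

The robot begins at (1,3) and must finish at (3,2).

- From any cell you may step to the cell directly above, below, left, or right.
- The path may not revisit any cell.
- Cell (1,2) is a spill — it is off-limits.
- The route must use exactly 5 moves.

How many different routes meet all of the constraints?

Need simple routes of exactly 5 moves from (1,3) to (3,2) (Manhattan distance 3, so 1 moves are spent on a detour and 1 undoing it).
Enumerating: (1,3) (2,3) (2,2) (2,1) (3,1) (3,2) | (1,3) (2,3) (2,4) (3,4) (3,3) (3,2) | (1,3) (1,4) (2,4) (3,4) (3,3) (3,2) | (1,3) (1,4) (2,4) (2,3) (3,3) (3,2) | (1,3) (1,4) (2,4) (2,3) (2,2) (3,2).
That gives 5 routes.

5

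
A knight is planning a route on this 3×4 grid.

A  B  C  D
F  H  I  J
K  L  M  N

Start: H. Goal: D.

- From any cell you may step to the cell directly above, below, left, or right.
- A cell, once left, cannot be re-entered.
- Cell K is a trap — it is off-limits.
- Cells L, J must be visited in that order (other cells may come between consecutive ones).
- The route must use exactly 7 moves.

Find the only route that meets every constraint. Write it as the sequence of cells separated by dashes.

The waypoints must appear in the order L, J, with no cell reused.
Route from H: down to L, 2× right (reaching N), up to J, left to I, up to C, right to D — 7 moves in all.
Check: order respected (L at step 1, J at step 4); 7 moves as required.

H - L - M - N - J - I - C - D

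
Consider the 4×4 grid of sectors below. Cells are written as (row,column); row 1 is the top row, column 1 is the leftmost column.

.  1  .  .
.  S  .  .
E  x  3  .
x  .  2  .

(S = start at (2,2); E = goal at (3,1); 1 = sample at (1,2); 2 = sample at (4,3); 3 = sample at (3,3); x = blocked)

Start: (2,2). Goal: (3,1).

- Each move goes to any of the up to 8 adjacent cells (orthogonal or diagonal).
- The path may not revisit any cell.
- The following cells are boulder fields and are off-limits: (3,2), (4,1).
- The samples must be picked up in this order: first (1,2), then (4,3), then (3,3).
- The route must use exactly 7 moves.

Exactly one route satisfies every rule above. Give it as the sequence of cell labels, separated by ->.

The waypoints must appear in the order (1,2), (4,3), (3,3), with no cell reused.
Route from (2,2): up 1 to (1,2), down-right 2 to (3,4), down-left 1 to (4,3), up 1 to (3,3), down-left 1 to (4,2), up-left 1 to (3,1) — 7 moves in all.
Check: order respected (1 at step 1, 2 at step 4, 3 at step 5); 7 moves as required.

(2,2) -> (1,2) -> (2,3) -> (3,4) -> (4,3) -> (3,3) -> (4,2) -> (3,1)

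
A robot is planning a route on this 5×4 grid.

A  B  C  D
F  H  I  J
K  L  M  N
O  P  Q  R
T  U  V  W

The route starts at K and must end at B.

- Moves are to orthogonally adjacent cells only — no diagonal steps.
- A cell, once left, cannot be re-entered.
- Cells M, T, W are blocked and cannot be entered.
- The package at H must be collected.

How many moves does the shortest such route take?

Any route passes through H somewhere between K and B. Summing Manhattan distances along the two legs (K → H → B) gives a lower bound of 2 + 1 = 3 moves.
A route of 3 moves achieves this: K → F → H → B.
Since 3 matches the lower bound, it is optimal.

3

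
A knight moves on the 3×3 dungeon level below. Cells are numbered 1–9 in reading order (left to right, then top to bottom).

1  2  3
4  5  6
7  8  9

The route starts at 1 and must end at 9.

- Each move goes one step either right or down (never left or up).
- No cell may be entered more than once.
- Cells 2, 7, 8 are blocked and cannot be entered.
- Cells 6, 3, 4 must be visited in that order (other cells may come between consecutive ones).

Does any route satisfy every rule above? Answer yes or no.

3 lies above 6, so going from 6 to 3 would need an upward move — but moves only go right/down, so 6 cannot be visited before 3.

no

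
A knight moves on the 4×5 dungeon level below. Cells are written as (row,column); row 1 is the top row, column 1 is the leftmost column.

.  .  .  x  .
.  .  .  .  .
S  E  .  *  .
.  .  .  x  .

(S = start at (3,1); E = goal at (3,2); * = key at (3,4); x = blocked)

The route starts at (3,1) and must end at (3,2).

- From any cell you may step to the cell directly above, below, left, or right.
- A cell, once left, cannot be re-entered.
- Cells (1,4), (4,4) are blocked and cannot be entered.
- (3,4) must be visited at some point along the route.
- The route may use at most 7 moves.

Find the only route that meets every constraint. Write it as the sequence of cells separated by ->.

The budget equals the shortest possible length, so every move has to be on a shortest route through the required cells.
Route from (3,1): up to (2,1), 3× right (reaching (2,4)), down to (3,4), 2× left (reaching (3,2)) — 7 moves in all.
Check: all required cells visited; 7 ≤ 7 moves.

(3,1) -> (2,1) -> (2,2) -> (2,3) -> (2,4) -> (3,4) -> (3,3) -> (3,2)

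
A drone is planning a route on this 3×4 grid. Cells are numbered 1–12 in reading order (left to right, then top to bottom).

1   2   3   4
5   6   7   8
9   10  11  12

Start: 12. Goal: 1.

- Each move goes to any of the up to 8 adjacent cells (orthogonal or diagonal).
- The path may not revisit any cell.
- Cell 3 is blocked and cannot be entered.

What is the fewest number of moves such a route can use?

With diagonal moves allowed, the Chebyshev distance max(|Δrow|,|Δcol|) from 12 to 1 is 3, so at least 3 moves are needed.
A route of 3 moves achieves this: 12 → 7 → 2 → 1.
Since 3 matches the lower bound, it is optimal.

3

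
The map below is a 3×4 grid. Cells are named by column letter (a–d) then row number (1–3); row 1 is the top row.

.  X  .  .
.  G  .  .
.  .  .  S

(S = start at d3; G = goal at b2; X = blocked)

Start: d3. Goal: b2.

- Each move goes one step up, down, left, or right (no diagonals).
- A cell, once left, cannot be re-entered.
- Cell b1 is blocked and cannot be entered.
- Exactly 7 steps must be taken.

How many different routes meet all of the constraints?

Need simple routes of exactly 7 moves from d3 to b2 (Manhattan distance 3, so 2 moves are spent on a detour and 2 undoing it).
Enumerating: d3 d2 d1 c1 c2 c3 b3 b2 | d3 d2 c2 c3 b3 a3 a2 b2.
That gives 2 routes.

2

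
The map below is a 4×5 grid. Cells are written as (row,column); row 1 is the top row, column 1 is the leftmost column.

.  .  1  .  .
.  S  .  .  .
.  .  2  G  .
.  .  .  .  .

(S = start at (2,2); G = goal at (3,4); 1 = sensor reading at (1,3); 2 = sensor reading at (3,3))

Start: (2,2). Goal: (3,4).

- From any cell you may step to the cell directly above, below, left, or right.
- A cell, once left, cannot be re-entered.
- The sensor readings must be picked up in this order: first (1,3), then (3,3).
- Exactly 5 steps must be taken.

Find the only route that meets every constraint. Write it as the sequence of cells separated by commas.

(2,2), (1,2), (1,3), (2,3), (3,3), (3,4)

The waypoints must appear in the order (1,3), (3,3), with no cell reused.
Route from (2,2): up to (1,2), right to (1,3), 2× down (reaching (3,3)), right to (3,4) — 5 moves in all.
Check: order respected (1 at step 2, 2 at step 4); 5 moves as required.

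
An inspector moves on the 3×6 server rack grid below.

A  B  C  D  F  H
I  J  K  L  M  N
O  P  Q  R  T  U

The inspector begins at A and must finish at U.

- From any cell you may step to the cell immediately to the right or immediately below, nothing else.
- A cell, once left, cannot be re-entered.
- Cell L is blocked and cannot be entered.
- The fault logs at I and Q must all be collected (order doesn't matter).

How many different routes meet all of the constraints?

A right/down-only route from A to U makes exactly 2 down-moves and 5 right-moves in some order.
With no other constraints that would be C(7,2) = 21 routes.
A monotone route can only reach the required cells in the order I, Q, so split there and multiply the segment counts (each segment already excludes blocked cells): A→I: 1; I→Q: 3; Q→U: 1; product = 3.
That gives 3 routes.

3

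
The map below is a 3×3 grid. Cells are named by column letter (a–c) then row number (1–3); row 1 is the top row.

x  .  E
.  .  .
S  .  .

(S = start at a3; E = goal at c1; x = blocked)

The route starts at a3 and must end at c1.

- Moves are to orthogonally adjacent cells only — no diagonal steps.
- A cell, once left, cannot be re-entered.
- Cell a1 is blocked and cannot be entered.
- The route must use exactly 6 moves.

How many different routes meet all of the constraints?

2

Need simple routes of exactly 6 moves from a3 to c1 (Manhattan distance 4, so 1 moves are spent on a detour and 1 undoing it).
Enumerating: a3 a2 b2 b3 c3 c2 c1 | a3 b3 c3 c2 b2 b1 c1.
That gives 2 routes.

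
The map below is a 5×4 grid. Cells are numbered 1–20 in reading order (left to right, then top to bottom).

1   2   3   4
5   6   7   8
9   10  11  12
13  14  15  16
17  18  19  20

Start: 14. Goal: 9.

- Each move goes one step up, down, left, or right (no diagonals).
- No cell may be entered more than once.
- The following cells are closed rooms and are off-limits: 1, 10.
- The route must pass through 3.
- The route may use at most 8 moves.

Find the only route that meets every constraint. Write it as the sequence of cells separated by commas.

Any route must reach 3 and still end at 9 within 8 moves, so the order of the required stops is forced.
Route from 14: right 1 to 15, up 3 to 3, left 1 to 2, down 1 to 6, left 1 to 5, down 1 to 9 — 8 moves in all.
Check: all required cells visited; 8 ≤ 8 moves.

14, 15, 11, 7, 3, 2, 6, 5, 9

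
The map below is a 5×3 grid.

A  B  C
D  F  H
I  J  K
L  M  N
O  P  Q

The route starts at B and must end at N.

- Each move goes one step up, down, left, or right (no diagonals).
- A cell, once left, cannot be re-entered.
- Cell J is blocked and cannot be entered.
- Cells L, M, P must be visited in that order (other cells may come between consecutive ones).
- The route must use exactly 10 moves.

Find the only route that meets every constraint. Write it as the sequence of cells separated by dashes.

The waypoints must appear in the order L, M, P, with no cell reused.
Route from B: right 1 to C, down 1 to H, left 2 to D, down 2 to L, right 1 to M, down 1 to P, right 1 to Q, up 1 to N — 10 moves in all.
Check: order respected (L at step 6, M at step 7, P at step 8); 10 moves as required.

B - C - H - F - D - I - L - M - P - Q - N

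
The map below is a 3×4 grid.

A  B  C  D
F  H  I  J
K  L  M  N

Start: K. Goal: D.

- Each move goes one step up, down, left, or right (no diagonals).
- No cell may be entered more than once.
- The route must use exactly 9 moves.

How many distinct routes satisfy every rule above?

11

Need simple routes of exactly 9 moves from K to D (Manhattan distance 5, so 2 moves are spent on a detour and 2 undoing it).
Branch systematically from the start, pruning whenever the remaining move budget drops below the Manhattan distance to D or differs from it in parity. Grouping the completions by first move — via F: 7; via L: 4 — and summing: 7 + 4 = 11.
That gives 11 routes.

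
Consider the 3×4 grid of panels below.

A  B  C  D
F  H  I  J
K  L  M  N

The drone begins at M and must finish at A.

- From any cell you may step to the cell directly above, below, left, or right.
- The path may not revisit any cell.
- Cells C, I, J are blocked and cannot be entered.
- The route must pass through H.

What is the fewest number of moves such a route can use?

4

Any route passes through H somewhere between M and A. Summing Manhattan distances along the two legs (M → H → A) gives a lower bound of 2 + 2 = 4 moves.
A route of 4 moves achieves this: M → L → H → B → A.
Since 4 matches the lower bound, it is optimal.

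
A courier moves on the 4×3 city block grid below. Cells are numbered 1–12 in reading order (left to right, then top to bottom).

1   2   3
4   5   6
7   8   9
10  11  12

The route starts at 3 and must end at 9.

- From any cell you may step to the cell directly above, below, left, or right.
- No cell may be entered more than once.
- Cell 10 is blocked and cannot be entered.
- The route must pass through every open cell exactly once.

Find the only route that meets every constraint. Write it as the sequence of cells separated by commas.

Need to visit all 11 open cells exactly once, starting at 3 and ending at 9.
Cell 11 has only two open neighbours (8 and 12), so the path must pass straight through it: one of those is the cell it's entered from and the other is where it exits.
Route from 3: down to 6, left to 5, up to 2, left to 1, 2× down (reaching 7), right to 8, down to 11, right to 12, up to 9 — 10 moves in all.
Check: all 11 open cells covered.

3, 6, 5, 2, 1, 4, 7, 8, 11, 12, 9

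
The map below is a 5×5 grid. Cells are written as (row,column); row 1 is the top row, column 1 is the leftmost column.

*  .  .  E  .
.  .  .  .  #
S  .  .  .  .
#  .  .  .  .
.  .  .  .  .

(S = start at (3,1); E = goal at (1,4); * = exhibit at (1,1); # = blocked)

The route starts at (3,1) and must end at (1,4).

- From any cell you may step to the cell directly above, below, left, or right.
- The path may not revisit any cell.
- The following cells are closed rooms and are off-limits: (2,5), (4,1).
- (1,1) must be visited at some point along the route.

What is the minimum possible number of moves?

5

Any route passes through (1,1) somewhere between (3,1) and (1,4). Summing Manhattan distances along the two legs ((3,1) → (1,1) → (1,4)) gives a lower bound of 2 + 3 = 5 moves.
A route of 5 moves achieves this: (3,1) → (2,1) → (1,1) → (1,2) → (1,3) → (1,4).
Since 5 matches the lower bound, it is optimal.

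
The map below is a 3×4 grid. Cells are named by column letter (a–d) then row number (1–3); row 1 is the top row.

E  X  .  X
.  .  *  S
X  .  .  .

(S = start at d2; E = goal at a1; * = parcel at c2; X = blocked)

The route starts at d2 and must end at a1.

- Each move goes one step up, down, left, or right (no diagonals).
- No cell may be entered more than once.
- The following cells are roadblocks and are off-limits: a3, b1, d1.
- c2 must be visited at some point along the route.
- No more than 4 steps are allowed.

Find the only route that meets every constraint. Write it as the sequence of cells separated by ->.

d2 -> c2 -> b2 -> a2 -> a1

The budget equals the shortest possible length, so every move has to be on a shortest route through the required cells.
Route from d2: left 3 to a2, up 1 to a1 — 4 moves in all.
Check: all required cells visited; 4 ≤ 4 moves.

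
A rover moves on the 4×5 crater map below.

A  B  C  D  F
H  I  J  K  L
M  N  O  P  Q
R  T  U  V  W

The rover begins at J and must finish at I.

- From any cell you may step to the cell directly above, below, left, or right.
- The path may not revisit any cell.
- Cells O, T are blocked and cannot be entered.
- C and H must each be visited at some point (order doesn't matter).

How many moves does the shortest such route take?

Any route passes through C and H in some order between J and I. Summing Manhattan distances along each leg and taking the cheapest ordering (J → C → H → I) gives a lower bound of 1 + 3 + 1 = 5 moves.
A route of 5 moves achieves this: J → C → B → A → H → I.
Since 5 matches the lower bound, it is optimal.

5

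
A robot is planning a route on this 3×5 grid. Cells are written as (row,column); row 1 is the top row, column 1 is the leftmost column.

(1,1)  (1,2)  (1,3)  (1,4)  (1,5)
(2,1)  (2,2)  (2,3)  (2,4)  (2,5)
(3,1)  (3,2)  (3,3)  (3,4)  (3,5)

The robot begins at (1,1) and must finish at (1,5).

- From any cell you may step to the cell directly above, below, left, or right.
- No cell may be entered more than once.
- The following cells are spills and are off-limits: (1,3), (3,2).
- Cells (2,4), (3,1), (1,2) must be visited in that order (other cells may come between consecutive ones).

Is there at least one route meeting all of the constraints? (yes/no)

no

(3,1) must be visited but has only one open neighbour ((2,1)), and it is neither the start nor the goal — the route would have to enter and leave through (2,1), re-entering it.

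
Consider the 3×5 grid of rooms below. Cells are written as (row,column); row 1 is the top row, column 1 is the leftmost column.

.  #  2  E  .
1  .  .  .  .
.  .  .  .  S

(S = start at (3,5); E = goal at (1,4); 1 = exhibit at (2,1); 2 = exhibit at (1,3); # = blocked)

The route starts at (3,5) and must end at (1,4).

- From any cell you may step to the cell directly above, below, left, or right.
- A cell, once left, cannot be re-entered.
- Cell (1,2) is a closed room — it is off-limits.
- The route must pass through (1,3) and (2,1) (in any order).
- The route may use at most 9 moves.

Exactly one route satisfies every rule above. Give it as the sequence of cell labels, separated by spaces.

(3,5) (3,4) (3,3) (3,2) (3,1) (2,1) (2,2) (2,3) (1,3) (1,4)

The 9-move cap with required stops at (1,3), (2,1) leaves no slack for detours.
Route from (3,5): left 4 to (3,1), up 1 to (2,1), right 2 to (2,3), up 1 to (1,3), right 1 to (1,4) — 9 moves in all.
Check: all required cells visited; 9 ≤ 9 moves.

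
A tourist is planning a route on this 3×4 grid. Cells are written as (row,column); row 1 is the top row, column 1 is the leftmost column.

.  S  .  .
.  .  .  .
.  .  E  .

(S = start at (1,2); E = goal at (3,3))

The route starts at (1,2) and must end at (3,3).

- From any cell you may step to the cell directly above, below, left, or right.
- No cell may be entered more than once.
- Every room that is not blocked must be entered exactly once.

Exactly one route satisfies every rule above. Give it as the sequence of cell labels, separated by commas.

Need to visit all 12 open cells exactly once, starting at (1,2) and ending at (3,3).
Cell (3,1) has only two open neighbours ((2,1) and (3,2)), so the path must pass straight through it: one of those is the cell it's entered from and the other is where it exits.
Route from (1,2): left 1 to (1,1), down 2 to (3,1), right 1 to (3,2), up 1 to (2,2), right 1 to (2,3), up 1 to (1,3), right 1 to (1,4), down 2 to (3,4), left 1 to (3,3) — 11 moves in all.
Check: all 12 open cells covered.

(1,2), (1,1), (2,1), (3,1), (3,2), (2,2), (2,3), (1,3), (1,4), (2,4), (3,4), (3,3)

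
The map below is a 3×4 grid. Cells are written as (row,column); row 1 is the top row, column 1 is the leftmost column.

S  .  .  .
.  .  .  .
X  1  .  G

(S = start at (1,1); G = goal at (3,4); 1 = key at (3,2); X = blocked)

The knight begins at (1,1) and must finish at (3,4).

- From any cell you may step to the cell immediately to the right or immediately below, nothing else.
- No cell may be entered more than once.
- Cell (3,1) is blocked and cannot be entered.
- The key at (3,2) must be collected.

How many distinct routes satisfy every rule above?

A right/down-only route from (1,1) to (3,4) makes exactly 2 down-moves and 3 right-moves in some order.
With no other constraints that would be C(5,2) = 10 routes.
Split at (3,2) and multiply the segment counts (each segment already excludes blocked cells): (1,1)→(3,2): 2; (3,2)→(3,4): 1; product = 2.
That gives 2 routes.

2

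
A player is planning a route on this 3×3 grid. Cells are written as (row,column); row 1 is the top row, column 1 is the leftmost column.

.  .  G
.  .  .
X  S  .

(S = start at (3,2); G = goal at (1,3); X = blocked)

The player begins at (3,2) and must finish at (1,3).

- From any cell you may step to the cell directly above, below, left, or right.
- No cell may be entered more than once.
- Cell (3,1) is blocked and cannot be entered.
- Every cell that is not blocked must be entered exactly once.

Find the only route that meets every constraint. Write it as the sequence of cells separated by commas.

Need to visit all 8 open cells exactly once, starting at (3,2) and ending at (1,3).
Route from (3,2): right to (3,3), up to (2,3), 2× left (reaching (2,1)), up to (1,1), 2× right (reaching (1,3)) — 7 moves in all.
Check: all 8 open cells covered.

(3,2), (3,3), (2,3), (2,2), (2,1), (1,1), (1,2), (1,3)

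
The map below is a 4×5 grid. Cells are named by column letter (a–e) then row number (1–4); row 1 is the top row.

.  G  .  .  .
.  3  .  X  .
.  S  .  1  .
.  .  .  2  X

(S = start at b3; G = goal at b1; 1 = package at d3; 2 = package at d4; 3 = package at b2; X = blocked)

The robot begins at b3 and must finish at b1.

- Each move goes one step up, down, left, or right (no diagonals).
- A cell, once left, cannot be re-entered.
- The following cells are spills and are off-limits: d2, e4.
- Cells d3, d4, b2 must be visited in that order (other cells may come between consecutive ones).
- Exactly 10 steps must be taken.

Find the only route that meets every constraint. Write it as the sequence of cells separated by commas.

The waypoints must appear in the order d3, d4, b2, with no cell reused.
Route from b3: 2× right (reaching d3), down to d4, 3× left (reaching a4), 2× up (reaching a2), right to b2, up to b1 — 10 moves in all.
Check: order respected (1 at step 2, 2 at step 3, 3 at step 9); 10 moves as required.

b3, c3, d3, d4, c4, b4, a4, a3, a2, b2, b1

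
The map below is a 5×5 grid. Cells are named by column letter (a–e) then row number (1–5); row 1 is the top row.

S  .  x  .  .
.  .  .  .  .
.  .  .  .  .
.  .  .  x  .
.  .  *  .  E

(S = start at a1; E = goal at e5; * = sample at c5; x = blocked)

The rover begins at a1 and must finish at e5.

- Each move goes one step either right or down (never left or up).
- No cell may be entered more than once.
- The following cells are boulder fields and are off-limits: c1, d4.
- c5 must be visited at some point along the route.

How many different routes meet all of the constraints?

A right/down-only route from a1 to e5 makes exactly 4 down-moves and 4 right-moves in some order.
With no other constraints that would be C(8,4) = 70 routes.
Split at c5 and multiply the segment counts (each segment already excludes blocked cells): a1→c5: 14; c5→e5: 1; product = 14.
That gives 14 routes.

14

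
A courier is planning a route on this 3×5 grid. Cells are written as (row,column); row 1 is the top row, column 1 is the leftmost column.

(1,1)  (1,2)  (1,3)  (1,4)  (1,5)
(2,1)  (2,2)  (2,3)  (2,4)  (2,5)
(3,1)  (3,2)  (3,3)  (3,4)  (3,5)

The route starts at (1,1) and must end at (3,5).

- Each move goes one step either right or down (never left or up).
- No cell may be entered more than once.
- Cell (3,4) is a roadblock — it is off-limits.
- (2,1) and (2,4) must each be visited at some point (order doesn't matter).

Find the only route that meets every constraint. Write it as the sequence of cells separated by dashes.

Moves only go right or down, so the column and row indices never decrease.
Route from (1,1): down 1 to (2,1), right 4 to (2,5), down 1 to (3,5) — 6 moves in all.
Check: all required cells visited.

(1,1) - (2,1) - (2,2) - (2,3) - (2,4) - (2,5) - (3,5)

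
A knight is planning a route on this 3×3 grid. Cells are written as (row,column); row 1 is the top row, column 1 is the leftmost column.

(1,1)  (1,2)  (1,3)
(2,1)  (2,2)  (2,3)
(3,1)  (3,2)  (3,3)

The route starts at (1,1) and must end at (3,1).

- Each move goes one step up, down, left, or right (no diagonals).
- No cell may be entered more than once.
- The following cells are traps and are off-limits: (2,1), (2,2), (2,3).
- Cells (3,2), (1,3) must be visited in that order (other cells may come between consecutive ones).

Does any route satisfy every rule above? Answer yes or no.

no

The blocked cells wall (3,2) off from (1,1) completely — no sequence of moves reaches it at all, so no route can satisfy the rules.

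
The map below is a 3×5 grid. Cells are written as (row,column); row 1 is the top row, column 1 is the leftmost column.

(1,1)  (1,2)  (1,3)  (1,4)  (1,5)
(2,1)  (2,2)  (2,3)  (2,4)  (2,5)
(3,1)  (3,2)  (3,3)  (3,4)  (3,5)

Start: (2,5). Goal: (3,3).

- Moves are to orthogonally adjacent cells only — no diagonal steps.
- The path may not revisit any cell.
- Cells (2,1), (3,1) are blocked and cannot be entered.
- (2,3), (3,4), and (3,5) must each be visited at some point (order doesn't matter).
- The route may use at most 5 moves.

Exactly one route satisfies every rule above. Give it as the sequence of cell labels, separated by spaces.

Any route must reach (2,3), (3,4), and (3,5) and still end at (3,3) within 5 moves, so the order of the required stops is forced.
Route from (2,5): down 1 to (3,5), left 1 to (3,4), up 1 to (2,4), left 1 to (2,3), down 1 to (3,3) — 5 moves in all.
Check: all required cells visited; 5 ≤ 5 moves.

(2,5) (3,5) (3,4) (2,4) (2,3) (3,3)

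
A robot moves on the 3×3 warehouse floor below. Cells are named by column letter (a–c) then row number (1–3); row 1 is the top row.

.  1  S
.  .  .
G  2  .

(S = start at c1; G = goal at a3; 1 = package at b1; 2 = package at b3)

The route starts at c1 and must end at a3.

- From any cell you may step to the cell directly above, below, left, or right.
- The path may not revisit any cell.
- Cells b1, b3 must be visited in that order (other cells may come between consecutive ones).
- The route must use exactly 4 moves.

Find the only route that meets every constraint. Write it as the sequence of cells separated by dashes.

The waypoints must appear in the order b1, b3, with no cell reused.
Route from c1: left to b1, 2× down (reaching b3), left to a3 — 4 moves in all.
Check: order respected (1 at step 1, 2 at step 3); 4 moves as required.

c1 - b1 - b2 - b3 - a3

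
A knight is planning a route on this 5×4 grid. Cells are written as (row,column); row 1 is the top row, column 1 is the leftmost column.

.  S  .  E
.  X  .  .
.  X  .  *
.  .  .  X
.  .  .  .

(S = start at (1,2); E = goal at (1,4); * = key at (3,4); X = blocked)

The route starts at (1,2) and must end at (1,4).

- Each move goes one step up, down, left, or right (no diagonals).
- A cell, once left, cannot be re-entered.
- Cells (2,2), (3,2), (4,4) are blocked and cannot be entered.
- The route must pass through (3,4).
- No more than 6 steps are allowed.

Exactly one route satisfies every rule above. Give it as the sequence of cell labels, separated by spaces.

(1,2) (1,3) (2,3) (3,3) (3,4) (2,4) (1,4)

The budget equals the shortest possible length, so every move has to be on a shortest route through the required cells.
Route from (1,2): right 1 to (1,3), down 2 to (3,3), right 1 to (3,4), up 2 to (1,4) — 6 moves in all.
Check: all required cells visited; 6 ≤ 6 moves.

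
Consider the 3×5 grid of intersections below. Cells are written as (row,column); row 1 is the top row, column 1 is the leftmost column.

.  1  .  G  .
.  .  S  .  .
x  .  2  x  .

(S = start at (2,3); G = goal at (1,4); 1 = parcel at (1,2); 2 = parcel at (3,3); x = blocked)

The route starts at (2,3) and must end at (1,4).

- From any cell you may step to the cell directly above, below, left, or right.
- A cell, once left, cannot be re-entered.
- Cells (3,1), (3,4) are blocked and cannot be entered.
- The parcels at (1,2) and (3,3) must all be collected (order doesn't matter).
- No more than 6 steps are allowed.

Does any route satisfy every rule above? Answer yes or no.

yes

One route that works: (2,3) → (3,3) → (3,2) → (2,2) → (1,2) → (1,3) → (1,4).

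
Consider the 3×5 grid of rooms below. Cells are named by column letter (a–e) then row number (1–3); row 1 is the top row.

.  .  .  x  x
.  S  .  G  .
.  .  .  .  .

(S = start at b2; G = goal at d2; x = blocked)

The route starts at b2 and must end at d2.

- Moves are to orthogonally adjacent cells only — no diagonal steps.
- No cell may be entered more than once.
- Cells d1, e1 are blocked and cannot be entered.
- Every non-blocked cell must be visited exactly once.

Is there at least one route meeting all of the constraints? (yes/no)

One route that works: b2 → b3 → a3 → a2 → a1 → b1 → c1 → c2 → c3 → d3 → e3 → e2 → d2.

yes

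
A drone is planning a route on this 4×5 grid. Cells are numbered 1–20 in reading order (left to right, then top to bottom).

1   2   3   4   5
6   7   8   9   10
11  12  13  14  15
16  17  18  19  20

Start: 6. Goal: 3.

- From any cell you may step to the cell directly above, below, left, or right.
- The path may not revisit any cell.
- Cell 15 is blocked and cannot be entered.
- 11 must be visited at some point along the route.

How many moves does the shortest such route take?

5

Any route passes through 11 somewhere between 6 and 3. Summing Manhattan distances along the two legs (6 → 11 → 3) gives a lower bound of 1 + 4 = 5 moves.
A route of 5 moves achieves this: 6 → 11 → 12 → 7 → 2 → 3.
Since 5 matches the lower bound, it is optimal.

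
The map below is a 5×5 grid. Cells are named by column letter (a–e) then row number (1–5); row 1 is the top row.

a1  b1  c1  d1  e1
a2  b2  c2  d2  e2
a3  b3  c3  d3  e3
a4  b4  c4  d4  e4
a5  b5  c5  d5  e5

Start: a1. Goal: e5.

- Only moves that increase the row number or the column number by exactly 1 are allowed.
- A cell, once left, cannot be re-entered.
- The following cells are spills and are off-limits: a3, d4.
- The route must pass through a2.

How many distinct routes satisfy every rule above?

8

A right/down-only route from a1 to e5 makes exactly 4 down-moves and 4 right-moves in some order.
With no other constraints that would be C(8,4) = 70 routes.
Split at a2 and multiply the segment counts (each segment already excludes blocked cells): a1→a2: 1; a2→e5: 8; product = 8.
That gives 8 routes.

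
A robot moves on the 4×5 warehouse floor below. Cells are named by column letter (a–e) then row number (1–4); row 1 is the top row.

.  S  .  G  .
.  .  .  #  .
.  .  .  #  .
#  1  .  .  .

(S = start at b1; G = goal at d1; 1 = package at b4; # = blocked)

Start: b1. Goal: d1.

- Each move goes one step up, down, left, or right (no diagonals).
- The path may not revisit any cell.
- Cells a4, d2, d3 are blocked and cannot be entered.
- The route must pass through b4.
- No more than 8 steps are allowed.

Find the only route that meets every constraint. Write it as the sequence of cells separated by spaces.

The 8-move cap with required stops at b4 leaves no slack for detours.
Route from b1: down 3 to b4, right 1 to c4, up 3 to c1, right 1 to d1 — 8 moves in all.
Check: all required cells visited; 8 ≤ 8 moves.

b1 b2 b3 b4 c4 c3 c2 c1 d1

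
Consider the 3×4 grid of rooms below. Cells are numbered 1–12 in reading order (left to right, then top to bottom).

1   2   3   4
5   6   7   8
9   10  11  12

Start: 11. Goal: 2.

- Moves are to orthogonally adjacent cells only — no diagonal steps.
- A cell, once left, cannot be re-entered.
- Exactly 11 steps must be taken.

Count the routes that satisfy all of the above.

Need simple routes of exactly 11 moves from 11 to 2 (Manhattan distance 3, so 4 moves are spent on a detour and 4 undoing it).
Enumerating: 11 12 8 4 3 7 6 10 9 5 1 2.
That gives 1 route.

1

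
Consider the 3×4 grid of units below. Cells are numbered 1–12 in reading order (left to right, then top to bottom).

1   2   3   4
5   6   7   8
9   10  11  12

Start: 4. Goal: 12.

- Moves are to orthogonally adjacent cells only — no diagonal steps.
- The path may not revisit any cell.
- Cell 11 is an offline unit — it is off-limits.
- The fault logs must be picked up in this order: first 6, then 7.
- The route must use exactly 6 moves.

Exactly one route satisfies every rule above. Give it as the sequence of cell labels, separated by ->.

The waypoints must appear in the order 6, 7, with no cell reused.
Route from 4: left 2 to 2, down 1 to 6, right 2 to 8, down 1 to 12 — 6 moves in all.
Check: order respected (6 at step 3, 7 at step 4); 6 moves as required.

4 -> 3 -> 2 -> 6 -> 7 -> 8 -> 12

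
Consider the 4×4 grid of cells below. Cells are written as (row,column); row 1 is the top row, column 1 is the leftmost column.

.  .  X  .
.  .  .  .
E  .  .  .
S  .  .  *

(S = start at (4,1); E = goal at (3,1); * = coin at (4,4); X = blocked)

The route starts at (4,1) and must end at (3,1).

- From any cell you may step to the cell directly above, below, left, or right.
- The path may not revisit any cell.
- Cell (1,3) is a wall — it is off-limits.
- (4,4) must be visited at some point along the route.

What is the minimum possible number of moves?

7

Any route passes through (4,4) somewhere between (4,1) and (3,1). Summing Manhattan distances along the two legs ((4,1) → (4,4) → (3,1)) gives a lower bound of 3 + 4 = 7 moves.
A route of 7 moves achieves this: (4,1) → (4,2) → (4,3) → (4,4) → (3,4) → (3,3) → (3,2) → (3,1).
Since 7 matches the lower bound, it is optimal.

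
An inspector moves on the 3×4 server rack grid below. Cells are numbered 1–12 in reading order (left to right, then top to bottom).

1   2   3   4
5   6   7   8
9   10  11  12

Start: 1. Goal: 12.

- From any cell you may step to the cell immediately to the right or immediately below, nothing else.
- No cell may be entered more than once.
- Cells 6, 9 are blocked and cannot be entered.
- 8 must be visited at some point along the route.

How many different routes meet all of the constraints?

2

A right/down-only route from 1 to 12 makes exactly 2 down-moves and 3 right-moves in some order.
With no other constraints that would be C(5,2) = 10 routes.
Split at 8 and multiply the segment counts (each segment already excludes blocked cells): 1→8: 2; 8→12: 1; product = 2.
That gives 2 routes.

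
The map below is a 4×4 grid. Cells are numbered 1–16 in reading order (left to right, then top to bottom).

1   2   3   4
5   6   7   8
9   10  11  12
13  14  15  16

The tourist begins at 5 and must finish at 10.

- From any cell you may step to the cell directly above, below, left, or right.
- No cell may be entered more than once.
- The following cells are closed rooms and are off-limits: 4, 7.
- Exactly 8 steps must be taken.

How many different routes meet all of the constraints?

Need simple routes of exactly 8 moves from 5 to 10 (Manhattan distance 2, so 3 moves are spent on a detour and 3 undoing it).
Enumerating: 5 9 13 14 15 16 12 11 10.
That gives 1 route.

1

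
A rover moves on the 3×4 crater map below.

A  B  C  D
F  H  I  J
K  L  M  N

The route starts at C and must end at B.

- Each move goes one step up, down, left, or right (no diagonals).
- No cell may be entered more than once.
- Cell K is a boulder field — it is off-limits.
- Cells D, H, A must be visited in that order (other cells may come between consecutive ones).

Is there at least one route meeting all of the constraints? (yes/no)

yes

One route that works: C → D → J → I → H → F → A → B.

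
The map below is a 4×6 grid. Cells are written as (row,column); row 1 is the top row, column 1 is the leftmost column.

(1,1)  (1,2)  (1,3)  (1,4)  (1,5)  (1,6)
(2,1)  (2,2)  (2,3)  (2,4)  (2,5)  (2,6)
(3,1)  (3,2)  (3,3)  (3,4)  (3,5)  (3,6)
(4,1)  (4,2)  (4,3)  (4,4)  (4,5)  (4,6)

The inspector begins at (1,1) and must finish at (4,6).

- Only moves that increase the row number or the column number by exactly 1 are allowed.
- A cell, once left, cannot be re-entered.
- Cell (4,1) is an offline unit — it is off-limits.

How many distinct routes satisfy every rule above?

55

A right/down-only route from (1,1) to (4,6) makes exactly 3 down-moves and 5 right-moves in some order.
With no other constraints that would be C(8,3) = 56 routes.
Subtract routes through each blocked cell (inclusion–exclusion for overlaps): − through (4,1): 1 → 55.
That gives 55 routes.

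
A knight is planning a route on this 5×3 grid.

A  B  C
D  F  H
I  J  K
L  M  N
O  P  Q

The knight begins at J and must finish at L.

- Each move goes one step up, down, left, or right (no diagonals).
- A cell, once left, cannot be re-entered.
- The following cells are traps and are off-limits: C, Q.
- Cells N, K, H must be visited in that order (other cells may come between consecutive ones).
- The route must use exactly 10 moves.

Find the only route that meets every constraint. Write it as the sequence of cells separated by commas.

J, M, N, K, H, F, B, A, D, I, L

The waypoints must appear in the order N, K, H, with no cell reused.
Route from J: down 1 to M, right 1 to N, up 2 to H, left 1 to F, up 1 to B, left 1 to A, down 3 to L — 10 moves in all.
Check: order respected (N at step 2, K at step 3, H at step 4); 10 moves as required.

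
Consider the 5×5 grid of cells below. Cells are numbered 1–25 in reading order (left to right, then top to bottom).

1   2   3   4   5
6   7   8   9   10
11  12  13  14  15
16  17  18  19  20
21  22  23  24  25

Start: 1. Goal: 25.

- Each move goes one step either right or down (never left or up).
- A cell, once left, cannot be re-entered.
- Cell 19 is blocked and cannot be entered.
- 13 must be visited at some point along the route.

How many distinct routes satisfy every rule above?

A right/down-only route from 1 to 25 makes exactly 4 down-moves and 4 right-moves in some order.
With no other constraints that would be C(8,4) = 70 routes.
Split at 13 and multiply the segment counts (each segment already excludes blocked cells): 1→13: 6; 13→25: 2; product = 12.
That gives 12 routes.

12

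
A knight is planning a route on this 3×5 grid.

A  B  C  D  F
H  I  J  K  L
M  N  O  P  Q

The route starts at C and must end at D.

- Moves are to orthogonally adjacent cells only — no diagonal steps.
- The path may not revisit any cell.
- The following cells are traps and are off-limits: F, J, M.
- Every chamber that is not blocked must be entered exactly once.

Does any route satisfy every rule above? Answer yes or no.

One route that works: C → B → A → H → I → N → O → P → Q → L → K → D.

yes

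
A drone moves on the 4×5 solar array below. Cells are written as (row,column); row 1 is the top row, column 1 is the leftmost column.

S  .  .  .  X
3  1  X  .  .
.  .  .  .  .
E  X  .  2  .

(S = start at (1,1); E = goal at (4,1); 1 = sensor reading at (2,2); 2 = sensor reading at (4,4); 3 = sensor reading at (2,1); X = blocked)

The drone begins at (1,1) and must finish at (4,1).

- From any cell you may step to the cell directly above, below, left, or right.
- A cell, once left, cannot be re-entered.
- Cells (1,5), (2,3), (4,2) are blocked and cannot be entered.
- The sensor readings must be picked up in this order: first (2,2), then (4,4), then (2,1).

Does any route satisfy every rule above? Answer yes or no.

no

Ignoring the required order, 10 revisit-free routes from (1,1) to (4,1) pass through all of (2,2), (4,4), and (2,1); the waypoint orders that occur are (2,1) → (2,2) → (4,4) (5); (4,4) → (2,2) → (2,1) (5) — never (2,2) → (4,4) → (2,1).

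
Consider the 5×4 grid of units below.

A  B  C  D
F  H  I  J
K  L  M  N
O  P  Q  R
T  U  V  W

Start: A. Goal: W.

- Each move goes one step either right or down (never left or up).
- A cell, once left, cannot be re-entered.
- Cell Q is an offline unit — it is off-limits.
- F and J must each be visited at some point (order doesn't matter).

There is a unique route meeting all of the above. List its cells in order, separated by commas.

Moves only go right or down, so the column and row indices never decrease.
Route from A: down to F, 3× right (reaching J), 3× down (reaching W) — 7 moves in all.
Check: all required cells visited.

A, F, H, I, J, N, R, W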